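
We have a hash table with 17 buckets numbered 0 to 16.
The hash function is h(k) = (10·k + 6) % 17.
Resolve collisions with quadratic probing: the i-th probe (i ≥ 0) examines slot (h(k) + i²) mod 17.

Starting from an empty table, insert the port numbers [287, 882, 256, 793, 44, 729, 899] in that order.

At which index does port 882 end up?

287: h=3 -> slot 3
882: h=3, probe 3,4 -> slot 4
256: h=16 -> slot 16
793: h=14 -> slot 14
44: h=4, probe 4,5 -> slot 5
729: h=3, probe 3,4,7 -> slot 7
899: h=3, probe 3,4,7,12 -> slot 12
Table: [., ., ., 287, 882, 44, ., 729, ., ., ., ., 899, ., 793, ., 256]

4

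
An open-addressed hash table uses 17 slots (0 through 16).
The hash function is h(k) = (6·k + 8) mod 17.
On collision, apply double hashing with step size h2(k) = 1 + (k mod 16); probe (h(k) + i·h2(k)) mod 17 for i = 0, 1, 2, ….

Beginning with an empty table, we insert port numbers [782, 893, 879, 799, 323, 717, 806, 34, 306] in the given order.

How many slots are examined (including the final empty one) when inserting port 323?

782 hashes to 8; slot 8 is free → place at 8.
893 hashes to 11; slot 11 is free → place at 11.
879 hashes to 12; slot 12 is free → place at 12.
799 hashes to 8, h2=16; 8 taken → place at 7.
323 hashes to 8, h2=4; 8,12 taken → place at 16.
717 hashes to 9; slot 9 is free → place at 9.
806 hashes to 16, h2=7; 16 taken → place at 6.
34 hashes to 8, h2=3; 8,11 taken → place at 14.
306 hashes to 8, h2=3; 8,11,14 taken → place at 0.
Table: [306, ∅, ∅, ∅, ∅, ∅, 806, 799, 782, 717, ∅, 893, 879, ∅, 34, ∅, 323]

3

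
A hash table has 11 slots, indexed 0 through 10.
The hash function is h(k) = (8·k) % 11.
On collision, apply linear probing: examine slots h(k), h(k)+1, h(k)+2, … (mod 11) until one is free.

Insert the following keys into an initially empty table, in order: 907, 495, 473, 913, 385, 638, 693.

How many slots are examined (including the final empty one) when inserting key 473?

2

Insert 907: h=7, slot 7 empty => index 7.
Insert 495: h=0, slot 0 empty => index 0.
Insert 473: h=0, slot 0 occupied => index 1.
Insert 913: h=0, slots 0,1 occupied => index 2.
Insert 385: h=0, slots 0,1,2 occupied => index 3.
Insert 638: h=0, slots 0,1,2,3 occupied => index 4.
Insert 693: h=0, slots 0,1,2,3,4 occupied => index 5.
Table: [495, 473, 913, 385, 638, 693, ., 907, ., ., .]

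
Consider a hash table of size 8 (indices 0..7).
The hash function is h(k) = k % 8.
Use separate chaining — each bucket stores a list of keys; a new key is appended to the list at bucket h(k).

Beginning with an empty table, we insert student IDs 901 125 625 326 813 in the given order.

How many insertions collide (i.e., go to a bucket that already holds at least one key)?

2

901 → bucket 5
125 → bucket 5 (collision)
625 → bucket 1
326 → bucket 6
813 → bucket 5 (collision)
Final buckets:
0: .
1: 625
2: .
3: .
4: .
5: 901 -> 125 -> 813
6: 326
7: .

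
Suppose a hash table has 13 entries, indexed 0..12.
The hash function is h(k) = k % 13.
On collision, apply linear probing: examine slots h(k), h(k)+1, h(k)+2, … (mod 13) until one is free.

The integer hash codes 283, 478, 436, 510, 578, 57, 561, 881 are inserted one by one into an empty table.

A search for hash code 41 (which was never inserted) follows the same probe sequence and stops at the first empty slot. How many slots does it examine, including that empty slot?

283: h=10 -> slot 10
478: h=10, probe 10,11 -> slot 11
436: h=7 -> slot 7
510: h=3 -> slot 3
578: h=6 -> slot 6
57: h=5 -> slot 5
561: h=2 -> slot 2
881: h=10, probe 10,11,12 -> slot 12
Table: [_, _, 561, 510, _, 57, 578, 436, _, _, 283, 478, 881]
Lookup 41: h=2, probe 2,3,4 → slot 4 empty, not found.

3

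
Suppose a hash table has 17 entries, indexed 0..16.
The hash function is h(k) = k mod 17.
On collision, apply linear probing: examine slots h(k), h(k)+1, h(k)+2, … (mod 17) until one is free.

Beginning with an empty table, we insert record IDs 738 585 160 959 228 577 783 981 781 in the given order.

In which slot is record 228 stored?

738: h=7 => slot 7
585: h=7, probe 7,8 => slot 8
160: h=7, probe 7,8,9 => slot 9
959: h=7, probe 7,8,9,10 => slot 10
228: h=7, probe 7,8,9,10,11 => slot 11
577: h=16 => slot 16
783: h=1 => slot 1
981: h=12 => slot 12
781: h=16, probe 16,0 => slot 0
Table: [781, 783, ., ., ., ., ., 738, 585, 160, 959, 228, 981, ., ., ., 577]

11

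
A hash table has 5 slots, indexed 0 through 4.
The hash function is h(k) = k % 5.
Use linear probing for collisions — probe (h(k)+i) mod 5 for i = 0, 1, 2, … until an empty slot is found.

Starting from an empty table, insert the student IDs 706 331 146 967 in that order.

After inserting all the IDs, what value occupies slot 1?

706

Insert 706: h=1, slot 1 empty -> index 1.
Insert 331: h=1, slot 1 occupied -> index 2.
Insert 146: h=1, slots 1,2 occupied -> index 3.
Insert 967: h=2, slots 2,3 occupied -> index 4.
Table: [—, 706, 331, 146, 967]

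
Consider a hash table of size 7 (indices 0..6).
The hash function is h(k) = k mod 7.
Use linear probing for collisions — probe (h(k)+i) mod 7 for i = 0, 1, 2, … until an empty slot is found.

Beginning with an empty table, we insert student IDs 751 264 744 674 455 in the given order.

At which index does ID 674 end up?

Insert 751: h=2, slot 2 empty => index 2.
Insert 264: h=5, slot 5 empty => index 5.
Insert 744: h=2, slot 2 occupied => index 3.
Insert 674: h=2, slots 2,3 occupied => index 4.
Insert 455: h=0, slot 0 empty => index 0.
Table: [455, -, 751, 744, 674, 264, -]

4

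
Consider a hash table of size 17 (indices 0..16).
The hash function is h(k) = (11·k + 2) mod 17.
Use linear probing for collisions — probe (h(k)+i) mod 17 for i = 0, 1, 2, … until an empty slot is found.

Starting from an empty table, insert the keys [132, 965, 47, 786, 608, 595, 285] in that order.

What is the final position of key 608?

13

Insert 132: h=9, slot 9 empty → index 9.
Insert 965: h=9, slot 9 occupied → index 10.
Insert 47: h=9, slots 9,10 occupied → index 11.
Insert 786: h=12, slot 12 empty → index 12.
Insert 608: h=9, slots 9,10,11,12 occupied → index 13.
Insert 595: h=2, slot 2 empty → index 2.
Insert 285: h=9, slots 9,10,11,12,13 occupied → index 14.
Table: [—, —, 595, —, —, —, —, —, —, 132, 965, 47, 786, 608, 285, —, —]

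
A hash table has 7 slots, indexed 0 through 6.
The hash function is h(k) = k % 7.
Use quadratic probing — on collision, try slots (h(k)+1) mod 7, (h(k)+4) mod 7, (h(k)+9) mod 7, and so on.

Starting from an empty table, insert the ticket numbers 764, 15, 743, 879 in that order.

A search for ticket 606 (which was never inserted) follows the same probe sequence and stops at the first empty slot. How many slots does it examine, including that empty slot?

764 hashes to 1; slot 1 is free -> place at 1.
15 hashes to 1; 1 taken -> place at 2.
743 hashes to 1; 1,2 taken -> place at 5.
879 hashes to 4; slot 4 is free -> place at 4.
Table: [., 764, 15, ., 879, 743, .]
Lookup 606: h=4, probe 4,5,1,6 → slot 6 empty, not found.

4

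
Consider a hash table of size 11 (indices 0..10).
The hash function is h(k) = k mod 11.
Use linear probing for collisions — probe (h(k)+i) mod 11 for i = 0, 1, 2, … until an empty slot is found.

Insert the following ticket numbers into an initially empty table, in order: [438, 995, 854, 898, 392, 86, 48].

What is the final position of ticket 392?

10

438: h=9 → slot 9
995: h=5 → slot 5
854: h=7 → slot 7
898: h=7, probe 7,8 → slot 8
392: h=7, probe 7,8,9,10 → slot 10
86: h=9, probe 9,10,0 → slot 0
48: h=4 → slot 4
Table: [86, ∅, ∅, ∅, 48, 995, ∅, 854, 898, 438, 392]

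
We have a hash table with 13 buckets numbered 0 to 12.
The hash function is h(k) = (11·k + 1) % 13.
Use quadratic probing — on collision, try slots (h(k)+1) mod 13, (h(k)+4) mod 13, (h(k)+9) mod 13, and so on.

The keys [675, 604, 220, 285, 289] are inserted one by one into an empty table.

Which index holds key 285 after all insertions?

675 hashes to 3; slot 3 is free => place at 3.
604 hashes to 2; slot 2 is free => place at 2.
220 hashes to 3; 3 taken => place at 4.
285 hashes to 3; 3,4 taken => place at 7.
289 hashes to 8; slot 8 is free => place at 8.
Table: [∅, ∅, 604, 675, 220, ∅, ∅, 285, 289, ∅, ∅, ∅, ∅]

7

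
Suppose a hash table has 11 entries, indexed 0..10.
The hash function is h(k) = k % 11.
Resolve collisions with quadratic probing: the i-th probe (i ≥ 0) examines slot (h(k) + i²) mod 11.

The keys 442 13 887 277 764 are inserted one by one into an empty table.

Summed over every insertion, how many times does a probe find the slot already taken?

3

Insert 442: h=2, slot 2 empty => index 2.
Insert 13: h=2, slot 2 occupied => index 3.
Insert 887: h=7, slot 7 empty => index 7.
Insert 277: h=2, slots 2,3 occupied => index 6.
Insert 764: h=5, slot 5 empty => index 5.
Table: [—, —, 442, 13, —, 764, 277, 887, —, —, —]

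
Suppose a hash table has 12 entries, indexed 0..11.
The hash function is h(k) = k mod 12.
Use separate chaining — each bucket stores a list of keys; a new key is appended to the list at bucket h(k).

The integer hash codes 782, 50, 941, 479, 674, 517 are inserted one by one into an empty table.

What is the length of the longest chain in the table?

782 → bucket 2
50 → bucket 2 (collision)
941 → bucket 5
479 → bucket 11
674 → bucket 2 (collision)
517 → bucket 1
Final buckets:
0: —
1: 517
2: 782 -> 50 -> 674
3: —
4: —
5: 941
6: —
7: —
8: —
9: —
10: —
11: 479

3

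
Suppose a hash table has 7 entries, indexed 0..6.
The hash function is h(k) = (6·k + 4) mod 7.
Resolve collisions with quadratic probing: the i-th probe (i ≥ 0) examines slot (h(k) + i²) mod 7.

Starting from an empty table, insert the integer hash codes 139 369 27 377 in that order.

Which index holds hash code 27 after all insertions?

2

139: h=5 -> slot 5
369: h=6 -> slot 6
27: h=5, probe 5,6,2 -> slot 2
377: h=5, probe 5,6,2,0 -> slot 0
Table: [377, ∅, 27, ∅, ∅, 139, 369]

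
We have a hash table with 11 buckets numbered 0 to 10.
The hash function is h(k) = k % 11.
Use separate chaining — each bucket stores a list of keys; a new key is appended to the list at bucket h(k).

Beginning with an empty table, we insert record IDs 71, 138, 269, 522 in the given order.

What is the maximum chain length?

71 → bucket 5
138 → bucket 6
269 → bucket 5 (collision)
522 → bucket 5 (collision)
Final buckets:
0: _
1: _
2: _
3: _
4: _
5: 71 -> 269 -> 522
6: 138
7: _
8: _
9: _
10: _

3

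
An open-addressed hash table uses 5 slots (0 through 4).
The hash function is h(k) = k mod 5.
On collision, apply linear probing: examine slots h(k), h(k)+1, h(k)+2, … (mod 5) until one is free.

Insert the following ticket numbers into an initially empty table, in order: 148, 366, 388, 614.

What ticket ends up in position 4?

388

Insert 148: h=3, slot 3 empty -> index 3.
Insert 366: h=1, slot 1 empty -> index 1.
Insert 388: h=3, slot 3 occupied -> index 4.
Insert 614: h=4, slot 4 occupied -> index 0.
Table: [614, 366, -, 148, 388]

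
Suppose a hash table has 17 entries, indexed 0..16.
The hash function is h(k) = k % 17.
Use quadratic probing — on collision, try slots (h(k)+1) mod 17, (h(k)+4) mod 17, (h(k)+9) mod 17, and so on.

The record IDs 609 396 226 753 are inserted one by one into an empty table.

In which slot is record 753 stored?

Insert 609: h=14, slot 14 empty => index 14.
Insert 396: h=5, slot 5 empty => index 5.
Insert 226: h=5, slot 5 occupied => index 6.
Insert 753: h=5, slots 5,6 occupied => index 9.
Table: [∅, ∅, ∅, ∅, ∅, 396, 226, ∅, ∅, 753, ∅, ∅, ∅, ∅, 609, ∅, ∅]

9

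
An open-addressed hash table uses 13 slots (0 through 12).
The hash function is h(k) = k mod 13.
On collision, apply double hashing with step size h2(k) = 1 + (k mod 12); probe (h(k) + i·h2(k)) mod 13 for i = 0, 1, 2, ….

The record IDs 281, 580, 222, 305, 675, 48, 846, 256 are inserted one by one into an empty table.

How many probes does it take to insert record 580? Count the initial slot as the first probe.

2

281 hashes to 8; slot 8 is free -> place at 8.
580 hashes to 8, h2=5; 8 taken -> place at 0.
222 hashes to 1; slot 1 is free -> place at 1.
305 hashes to 6; slot 6 is free -> place at 6.
675 hashes to 12; slot 12 is free -> place at 12.
48 hashes to 9; slot 9 is free -> place at 9.
846 hashes to 1, h2=7; 1,8 taken -> place at 2.
256 hashes to 9, h2=5; 9,1,6 taken -> place at 11.
Table: [580, 222, 846, ., ., ., 305, ., 281, 48, ., 256, 675]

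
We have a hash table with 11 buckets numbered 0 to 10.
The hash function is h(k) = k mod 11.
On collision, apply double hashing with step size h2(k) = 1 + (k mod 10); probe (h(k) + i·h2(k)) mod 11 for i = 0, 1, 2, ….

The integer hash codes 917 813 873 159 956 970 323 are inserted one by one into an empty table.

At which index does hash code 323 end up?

1

Insert 917: h=4, slot 4 empty → index 4.
Insert 813: h=10, slot 10 empty → index 10.
Insert 873: h=4, h2=4, slot 4 occupied → index 8.
Insert 159: h=5, slot 5 empty → index 5.
Insert 956: h=10, h2=7, slot 10 occupied → index 6.
Insert 970: h=2, slot 2 empty → index 2.
Insert 323: h=4, h2=4, slots 4,8 occupied → index 1.
Table: [_, 323, 970, _, 917, 159, 956, _, 873, _, 813]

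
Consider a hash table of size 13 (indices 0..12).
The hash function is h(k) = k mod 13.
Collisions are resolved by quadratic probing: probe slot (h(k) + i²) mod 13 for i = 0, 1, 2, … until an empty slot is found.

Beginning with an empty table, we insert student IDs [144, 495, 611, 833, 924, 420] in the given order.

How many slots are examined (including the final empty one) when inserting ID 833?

Insert 144: h=1, slot 1 empty → index 1.
Insert 495: h=1, slot 1 occupied → index 2.
Insert 611: h=0, slot 0 empty → index 0.
Insert 833: h=1, slots 1,2 occupied → index 5.
Insert 924: h=1, slots 1,2,5 occupied → index 10.
Insert 420: h=4, slot 4 empty → index 4.
Table: [611, 144, 495, —, 420, 833, —, —, —, —, 924, —, —]

3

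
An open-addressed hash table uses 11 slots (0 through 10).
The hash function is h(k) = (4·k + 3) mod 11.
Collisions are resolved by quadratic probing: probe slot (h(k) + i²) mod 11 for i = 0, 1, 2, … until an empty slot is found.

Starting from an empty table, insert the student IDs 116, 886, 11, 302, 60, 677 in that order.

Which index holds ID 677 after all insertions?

116: h=5 -> slot 5
886: h=5, probe 5,6 -> slot 6
11: h=3 -> slot 3
302: h=1 -> slot 1
60: h=1, probe 1,2 -> slot 2
677: h=5, probe 5,6,9 -> slot 9
Table: [_, 302, 60, 11, _, 116, 886, _, _, 677, _]

9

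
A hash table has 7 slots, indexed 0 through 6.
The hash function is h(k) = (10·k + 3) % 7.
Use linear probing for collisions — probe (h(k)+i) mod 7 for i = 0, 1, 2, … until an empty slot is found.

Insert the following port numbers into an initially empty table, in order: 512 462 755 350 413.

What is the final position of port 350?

512 hashes to 6; slot 6 is free -> place at 6.
462 hashes to 3; slot 3 is free -> place at 3.
755 hashes to 0; slot 0 is free -> place at 0.
350 hashes to 3; 3 taken -> place at 4.
413 hashes to 3; 3,4 taken -> place at 5.
Table: [755, _, _, 462, 350, 413, 512]

4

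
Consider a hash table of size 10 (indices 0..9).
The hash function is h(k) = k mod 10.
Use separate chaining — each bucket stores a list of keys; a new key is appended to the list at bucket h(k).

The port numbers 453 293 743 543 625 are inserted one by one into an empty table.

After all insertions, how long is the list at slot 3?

4

453 → bucket 3
293 → bucket 3 (collision)
743 → bucket 3 (collision)
543 → bucket 3 (collision)
625 → bucket 5
Final buckets:
0: -
1: -
2: -
3: 453 -> 293 -> 743 -> 543
4: -
5: 625
6: -
7: -
8: -
9: -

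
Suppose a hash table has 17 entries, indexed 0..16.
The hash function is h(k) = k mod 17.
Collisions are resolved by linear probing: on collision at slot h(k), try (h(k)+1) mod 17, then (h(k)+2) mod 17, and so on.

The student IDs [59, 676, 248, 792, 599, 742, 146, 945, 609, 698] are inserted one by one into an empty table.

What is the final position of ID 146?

59: h=8 => slot 8
676: h=13 => slot 13
248: h=10 => slot 10
792: h=10, probe 10,11 => slot 11
599: h=4 => slot 4
742: h=11, probe 11,12 => slot 12
146: h=10, probe 10,11,12,13,14 => slot 14
945: h=10, probe 10,11,12,13,14,15 => slot 15
609: h=14, probe 14,15,16 => slot 16
698: h=1 => slot 1
Table: [—, 698, —, —, 599, —, —, —, 59, —, 248, 792, 742, 676, 146, 945, 609]

14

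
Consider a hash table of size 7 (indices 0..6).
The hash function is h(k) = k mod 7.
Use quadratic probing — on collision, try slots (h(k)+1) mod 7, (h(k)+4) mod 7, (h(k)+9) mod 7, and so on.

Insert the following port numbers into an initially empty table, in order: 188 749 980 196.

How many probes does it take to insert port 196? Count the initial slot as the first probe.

3

188 hashes to 6; slot 6 is free → place at 6.
749 hashes to 0; slot 0 is free → place at 0.
980 hashes to 0; 0 taken → place at 1.
196 hashes to 0; 0,1 taken → place at 4.
Table: [749, 980, ., ., 196, ., 188]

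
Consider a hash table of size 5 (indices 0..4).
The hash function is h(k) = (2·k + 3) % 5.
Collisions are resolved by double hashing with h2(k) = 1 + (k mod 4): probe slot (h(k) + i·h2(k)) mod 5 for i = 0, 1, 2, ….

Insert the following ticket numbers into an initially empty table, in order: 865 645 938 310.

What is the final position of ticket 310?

1

865: h=3 -> slot 3
645: h=3, h2=2, probe 3,0 -> slot 0
938: h=4 -> slot 4
310: h=3, h2=3, probe 3,1 -> slot 1
Table: [645, 310, ., 865, 938]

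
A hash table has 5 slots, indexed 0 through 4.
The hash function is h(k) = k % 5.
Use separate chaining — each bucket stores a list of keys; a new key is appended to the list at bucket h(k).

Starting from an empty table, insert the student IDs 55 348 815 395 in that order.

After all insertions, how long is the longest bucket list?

55 -> bucket 0
348 -> bucket 3
815 -> bucket 0 (collision)
395 -> bucket 0 (collision)
Final buckets:
0: 55 -> 815 -> 395
1: —
2: —
3: 348
4: —

3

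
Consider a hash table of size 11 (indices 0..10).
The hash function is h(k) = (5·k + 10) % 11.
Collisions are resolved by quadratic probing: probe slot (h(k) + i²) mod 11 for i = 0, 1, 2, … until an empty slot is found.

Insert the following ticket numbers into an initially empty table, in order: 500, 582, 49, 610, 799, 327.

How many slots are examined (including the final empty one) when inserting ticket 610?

3

Insert 500: h=2, slot 2 empty => index 2.
Insert 582: h=5, slot 5 empty => index 5.
Insert 49: h=2, slot 2 occupied => index 3.
Insert 610: h=2, slots 2,3 occupied => index 6.
Insert 799: h=1, slot 1 empty => index 1.
Insert 327: h=6, slot 6 occupied => index 7.
Table: [—, 799, 500, 49, —, 582, 610, 327, —, —, —]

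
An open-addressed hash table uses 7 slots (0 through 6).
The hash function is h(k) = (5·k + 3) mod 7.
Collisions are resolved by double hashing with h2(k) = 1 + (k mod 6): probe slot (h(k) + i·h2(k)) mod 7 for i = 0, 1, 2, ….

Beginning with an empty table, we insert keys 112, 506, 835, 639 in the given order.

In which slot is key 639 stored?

0

112 hashes to 3; slot 3 is free → place at 3.
506 hashes to 6; slot 6 is free → place at 6.
835 hashes to 6, h2=2; 6 taken → place at 1.
639 hashes to 6, h2=4; 6,3 taken → place at 0.
Table: [639, 835, -, 112, -, -, 506]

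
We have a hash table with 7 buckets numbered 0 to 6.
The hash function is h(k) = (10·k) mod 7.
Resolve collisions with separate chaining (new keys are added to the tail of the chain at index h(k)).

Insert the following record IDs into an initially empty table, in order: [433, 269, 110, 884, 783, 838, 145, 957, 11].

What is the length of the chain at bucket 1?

4

Insert 433: h=4, bucket 4 empty → new chain.
Insert 269: h=2, bucket 2 empty → new chain.
Insert 110: h=1, bucket 1 empty → new chain.
Insert 884: h=6, bucket 6 empty → new chain.
Insert 783: h=4, bucket 4 nonempty → append to chain.
Insert 838: h=1, bucket 1 nonempty → append to chain.
Insert 145: h=1, bucket 1 nonempty → append to chain.
Insert 957: h=1, bucket 1 nonempty → append to chain.
Insert 11: h=5, bucket 5 empty → new chain.
Final buckets:
0: -
1: 110 -> 838 -> 145 -> 957
2: 269
3: -
4: 433 -> 783
5: 11
6: 884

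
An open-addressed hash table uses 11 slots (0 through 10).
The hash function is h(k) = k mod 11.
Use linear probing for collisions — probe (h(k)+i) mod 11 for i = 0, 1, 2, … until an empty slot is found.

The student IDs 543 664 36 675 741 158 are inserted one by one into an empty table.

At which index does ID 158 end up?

543 hashes to 4; slot 4 is free => place at 4.
664 hashes to 4; 4 taken => place at 5.
36 hashes to 3; slot 3 is free => place at 3.
675 hashes to 4; 4,5 taken => place at 6.
741 hashes to 4; 4,5,6 taken => place at 7.
158 hashes to 4; 4,5,6,7 taken => place at 8.
Table: [-, -, -, 36, 543, 664, 675, 741, 158, -, -]

8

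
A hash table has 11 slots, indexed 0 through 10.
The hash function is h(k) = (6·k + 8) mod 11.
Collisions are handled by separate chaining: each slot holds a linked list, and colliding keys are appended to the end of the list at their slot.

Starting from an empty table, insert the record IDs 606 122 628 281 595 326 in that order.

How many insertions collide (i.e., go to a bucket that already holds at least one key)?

606 -> bucket 3
122 -> bucket 3 (collision)
628 -> bucket 3 (collision)
281 -> bucket 0
595 -> bucket 3 (collision)
326 -> bucket 6
Final buckets:
0: 281
1: .
2: .
3: 606 -> 122 -> 628 -> 595
4: .
5: .
6: 326
7: .
8: .
9: .
10: .

3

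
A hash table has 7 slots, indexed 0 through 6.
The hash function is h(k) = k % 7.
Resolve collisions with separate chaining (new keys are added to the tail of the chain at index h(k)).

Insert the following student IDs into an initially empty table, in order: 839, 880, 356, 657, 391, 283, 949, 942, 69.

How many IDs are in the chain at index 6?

5

839 -> bucket 6
880 -> bucket 5
356 -> bucket 6 (collision)
657 -> bucket 6 (collision)
391 -> bucket 6 (collision)
283 -> bucket 3
949 -> bucket 4
942 -> bucket 4 (collision)
69 -> bucket 6 (collision)
Final buckets:
0: ∅
1: ∅
2: ∅
3: 283
4: 949 -> 942
5: 880
6: 839 -> 356 -> 657 -> 391 -> 69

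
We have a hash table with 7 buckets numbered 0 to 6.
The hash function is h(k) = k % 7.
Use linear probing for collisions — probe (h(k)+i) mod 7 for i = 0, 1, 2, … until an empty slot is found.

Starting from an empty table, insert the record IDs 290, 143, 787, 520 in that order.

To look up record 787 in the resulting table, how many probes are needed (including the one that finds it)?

3

Insert 290: h=3, slot 3 empty → index 3.
Insert 143: h=3, slot 3 occupied → index 4.
Insert 787: h=3, slots 3,4 occupied → index 5.
Insert 520: h=2, slot 2 empty → index 2.
Table: [-, -, 520, 290, 143, 787, -]
Lookup 787: h=3, probe 3,4,5 → found at 5.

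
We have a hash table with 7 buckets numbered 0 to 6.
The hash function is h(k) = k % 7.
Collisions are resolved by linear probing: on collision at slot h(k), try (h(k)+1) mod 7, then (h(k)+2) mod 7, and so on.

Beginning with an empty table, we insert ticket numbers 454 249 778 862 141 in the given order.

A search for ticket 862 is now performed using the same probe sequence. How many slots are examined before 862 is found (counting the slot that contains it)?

2

Insert 454: h=6, slot 6 empty -> index 6.
Insert 249: h=4, slot 4 empty -> index 4.
Insert 778: h=1, slot 1 empty -> index 1.
Insert 862: h=1, slot 1 occupied -> index 2.
Insert 141: h=1, slots 1,2 occupied -> index 3.
Table: [_, 778, 862, 141, 249, _, 454]
Lookup 862: h=1, probe 1,2 → found at 2.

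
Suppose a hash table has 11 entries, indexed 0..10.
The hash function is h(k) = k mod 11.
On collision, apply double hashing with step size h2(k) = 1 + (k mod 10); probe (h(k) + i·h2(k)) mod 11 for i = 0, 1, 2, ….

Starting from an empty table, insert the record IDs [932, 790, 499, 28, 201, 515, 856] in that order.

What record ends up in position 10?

515

Insert 932: h=8, slot 8 empty -> index 8.
Insert 790: h=9, slot 9 empty -> index 9.
Insert 499: h=4, slot 4 empty -> index 4.
Insert 28: h=6, slot 6 empty -> index 6.
Insert 201: h=3, slot 3 empty -> index 3.
Insert 515: h=9, h2=6, slots 9,4 occupied -> index 10.
Insert 856: h=9, h2=7, slot 9 occupied -> index 5.
Table: [—, —, —, 201, 499, 856, 28, —, 932, 790, 515]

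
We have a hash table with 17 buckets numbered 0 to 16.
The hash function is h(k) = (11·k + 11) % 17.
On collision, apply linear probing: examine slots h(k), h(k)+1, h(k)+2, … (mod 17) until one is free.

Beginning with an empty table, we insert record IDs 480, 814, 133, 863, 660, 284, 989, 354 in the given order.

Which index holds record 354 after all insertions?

14

480 hashes to 4; slot 4 is free => place at 4.
814 hashes to 6; slot 6 is free => place at 6.
133 hashes to 12; slot 12 is free => place at 12.
863 hashes to 1; slot 1 is free => place at 1.
660 hashes to 12; 12 taken => place at 13.
284 hashes to 7; slot 7 is free => place at 7.
989 hashes to 10; slot 10 is free => place at 10.
354 hashes to 12; 12,13 taken => place at 14.
Table: [—, 863, —, —, 480, —, 814, 284, —, —, 989, —, 133, 660, 354, —, —]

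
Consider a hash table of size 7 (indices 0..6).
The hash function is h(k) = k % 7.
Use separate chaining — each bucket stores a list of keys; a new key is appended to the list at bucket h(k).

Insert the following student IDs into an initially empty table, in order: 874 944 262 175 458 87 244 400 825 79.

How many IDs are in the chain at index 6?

4

Insert 874: h=6, bucket 6 empty -> new chain.
Insert 944: h=6, bucket 6 nonempty -> append to chain.
Insert 262: h=3, bucket 3 empty -> new chain.
Insert 175: h=0, bucket 0 empty -> new chain.
Insert 458: h=3, bucket 3 nonempty -> append to chain.
Insert 87: h=3, bucket 3 nonempty -> append to chain.
Insert 244: h=6, bucket 6 nonempty -> append to chain.
Insert 400: h=1, bucket 1 empty -> new chain.
Insert 825: h=6, bucket 6 nonempty -> append to chain.
Insert 79: h=2, bucket 2 empty -> new chain.
Final buckets:
0: 175
1: 400
2: 79
3: 262 -> 458 -> 87
4: —
5: —
6: 874 -> 944 -> 244 -> 825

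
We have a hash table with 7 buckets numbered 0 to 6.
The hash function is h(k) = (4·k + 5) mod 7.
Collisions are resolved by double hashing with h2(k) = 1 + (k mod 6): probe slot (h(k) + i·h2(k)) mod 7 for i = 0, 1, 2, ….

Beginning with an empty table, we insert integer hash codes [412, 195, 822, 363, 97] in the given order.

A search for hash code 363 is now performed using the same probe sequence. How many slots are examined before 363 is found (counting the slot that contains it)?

3

412 hashes to 1; slot 1 is free -> place at 1.
195 hashes to 1, h2=4; 1 taken -> place at 5.
822 hashes to 3; slot 3 is free -> place at 3.
363 hashes to 1, h2=4; 1,5 taken -> place at 2.
97 hashes to 1, h2=2; 1,3,5 taken -> place at 0.
Table: [97, 412, 363, 822, —, 195, —]
Lookup 363: h=1, h2=4, probe 1,5,2 → found at 2.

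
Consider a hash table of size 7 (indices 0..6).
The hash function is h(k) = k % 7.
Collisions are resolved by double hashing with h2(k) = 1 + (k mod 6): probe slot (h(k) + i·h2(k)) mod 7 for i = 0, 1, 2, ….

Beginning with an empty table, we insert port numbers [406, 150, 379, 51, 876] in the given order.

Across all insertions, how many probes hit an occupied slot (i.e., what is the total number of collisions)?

3

Insert 406: h=0, slot 0 empty → index 0.
Insert 150: h=3, slot 3 empty → index 3.
Insert 379: h=1, slot 1 empty → index 1.
Insert 51: h=2, slot 2 empty → index 2.
Insert 876: h=1, h2=1, slots 1,2,3 occupied → index 4.
Table: [406, 379, 51, 150, 876, —, —]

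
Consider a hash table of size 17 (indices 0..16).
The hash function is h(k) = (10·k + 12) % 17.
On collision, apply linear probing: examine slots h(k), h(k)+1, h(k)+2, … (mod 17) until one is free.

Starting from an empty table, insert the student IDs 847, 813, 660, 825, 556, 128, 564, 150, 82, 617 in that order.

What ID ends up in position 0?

813

847 hashes to 16; slot 16 is free → place at 16.
813 hashes to 16; 16 taken → place at 0.
660 hashes to 16; 16,0 taken → place at 1.
825 hashes to 0; 0,1 taken → place at 2.
556 hashes to 13; slot 13 is free → place at 13.
128 hashes to 0; 0,1,2 taken → place at 3.
564 hashes to 8; slot 8 is free → place at 8.
150 hashes to 16; 16,0,1,2,3 taken → place at 4.
82 hashes to 16; 16,0,1,2,3,4 taken → place at 5.
617 hashes to 11; slot 11 is free → place at 11.
Table: [813, 660, 825, 128, 150, 82, ., ., 564, ., ., 617, ., 556, ., ., 847]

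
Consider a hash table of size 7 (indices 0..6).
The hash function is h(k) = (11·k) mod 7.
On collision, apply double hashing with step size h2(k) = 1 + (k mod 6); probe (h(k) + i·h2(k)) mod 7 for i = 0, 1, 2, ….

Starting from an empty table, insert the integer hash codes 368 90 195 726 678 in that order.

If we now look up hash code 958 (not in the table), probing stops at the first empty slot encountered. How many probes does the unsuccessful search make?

368: h=2 → slot 2
90: h=3 → slot 3
195: h=3, h2=4, probe 3,0 → slot 0
726: h=6 → slot 6
678: h=3, h2=1, probe 3,4 → slot 4
Table: [195, ∅, 368, 90, 678, ∅, 726]
Lookup 958: h=3, h2=5, probe 3,1 → slot 1 empty, not found.

2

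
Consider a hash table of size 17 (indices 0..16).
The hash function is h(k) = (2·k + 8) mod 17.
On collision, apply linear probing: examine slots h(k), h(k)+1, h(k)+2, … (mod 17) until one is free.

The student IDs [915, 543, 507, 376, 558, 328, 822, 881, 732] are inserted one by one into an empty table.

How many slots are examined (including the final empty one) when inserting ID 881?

6

Insert 915: h=2, slot 2 empty => index 2.
Insert 543: h=6, slot 6 empty => index 6.
Insert 507: h=2, slot 2 occupied => index 3.
Insert 376: h=12, slot 12 empty => index 12.
Insert 558: h=2, slots 2,3 occupied => index 4.
Insert 328: h=1, slot 1 empty => index 1.
Insert 822: h=3, slots 3,4 occupied => index 5.
Insert 881: h=2, slots 2,3,4,5,6 occupied => index 7.
Insert 732: h=10, slot 10 empty => index 10.
Table: [., 328, 915, 507, 558, 822, 543, 881, ., ., 732, ., 376, ., ., ., .]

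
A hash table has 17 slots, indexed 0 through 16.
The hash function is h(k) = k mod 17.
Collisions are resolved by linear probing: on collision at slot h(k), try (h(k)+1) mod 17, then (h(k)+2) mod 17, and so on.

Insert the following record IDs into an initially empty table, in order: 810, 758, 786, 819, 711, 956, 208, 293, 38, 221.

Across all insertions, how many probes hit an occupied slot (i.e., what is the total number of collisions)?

10

810 hashes to 11; slot 11 is free => place at 11.
758 hashes to 10; slot 10 is free => place at 10.
786 hashes to 4; slot 4 is free => place at 4.
819 hashes to 3; slot 3 is free => place at 3.
711 hashes to 14; slot 14 is free => place at 14.
956 hashes to 4; 4 taken => place at 5.
208 hashes to 4; 4,5 taken => place at 6.
293 hashes to 4; 4,5,6 taken => place at 7.
38 hashes to 4; 4,5,6,7 taken => place at 8.
221 hashes to 0; slot 0 is free => place at 0.
Table: [221, ∅, ∅, 819, 786, 956, 208, 293, 38, ∅, 758, 810, ∅, ∅, 711, ∅, ∅]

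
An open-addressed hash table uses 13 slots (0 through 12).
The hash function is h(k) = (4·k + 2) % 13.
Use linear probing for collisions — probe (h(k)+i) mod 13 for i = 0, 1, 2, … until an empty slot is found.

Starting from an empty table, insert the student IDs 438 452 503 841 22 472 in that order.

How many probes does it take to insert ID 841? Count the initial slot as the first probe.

3

Insert 438: h=12, slot 12 empty → index 12.
Insert 452: h=3, slot 3 empty → index 3.
Insert 503: h=12, slot 12 occupied → index 0.
Insert 841: h=12, slots 12,0 occupied → index 1.
Insert 22: h=12, slots 12,0,1 occupied → index 2.
Insert 472: h=5, slot 5 empty → index 5.
Table: [503, 841, 22, 452, ., 472, ., ., ., ., ., ., 438]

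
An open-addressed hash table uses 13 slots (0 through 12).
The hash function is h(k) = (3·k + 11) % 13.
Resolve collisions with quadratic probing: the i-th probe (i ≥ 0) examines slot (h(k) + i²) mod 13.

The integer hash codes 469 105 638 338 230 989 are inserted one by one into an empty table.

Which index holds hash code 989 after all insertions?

10

Insert 469: h=1, slot 1 empty -> index 1.
Insert 105: h=1, slot 1 occupied -> index 2.
Insert 638: h=1, slots 1,2 occupied -> index 5.
Insert 338: h=11, slot 11 empty -> index 11.
Insert 230: h=12, slot 12 empty -> index 12.
Insert 989: h=1, slots 1,2,5 occupied -> index 10.
Table: [∅, 469, 105, ∅, ∅, 638, ∅, ∅, ∅, ∅, 989, 338, 230]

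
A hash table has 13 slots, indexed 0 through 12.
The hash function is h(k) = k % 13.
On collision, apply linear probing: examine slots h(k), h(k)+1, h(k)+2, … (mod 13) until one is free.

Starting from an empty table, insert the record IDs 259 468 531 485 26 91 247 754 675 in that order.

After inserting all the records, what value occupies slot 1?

Insert 259: h=12, slot 12 empty => index 12.
Insert 468: h=0, slot 0 empty => index 0.
Insert 531: h=11, slot 11 empty => index 11.
Insert 485: h=4, slot 4 empty => index 4.
Insert 26: h=0, slot 0 occupied => index 1.
Insert 91: h=0, slots 0,1 occupied => index 2.
Insert 247: h=0, slots 0,1,2 occupied => index 3.
Insert 754: h=0, slots 0,1,2,3,4 occupied => index 5.
Insert 675: h=12, slots 12,0,1,2,3,4,5 occupied => index 6.
Table: [468, 26, 91, 247, 485, 754, 675, -, -, -, -, 531, 259]

26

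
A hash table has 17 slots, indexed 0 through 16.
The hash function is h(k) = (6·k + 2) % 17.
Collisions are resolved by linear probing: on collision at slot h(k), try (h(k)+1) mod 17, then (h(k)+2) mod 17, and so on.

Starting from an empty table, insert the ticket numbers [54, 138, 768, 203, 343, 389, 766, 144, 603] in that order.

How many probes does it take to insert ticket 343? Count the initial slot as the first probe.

3

Insert 54: h=3, slot 3 empty → index 3.
Insert 138: h=14, slot 14 empty → index 14.
Insert 768: h=3, slot 3 occupied → index 4.
Insert 203: h=13, slot 13 empty → index 13.
Insert 343: h=3, slots 3,4 occupied → index 5.
Insert 389: h=7, slot 7 empty → index 7.
Insert 766: h=8, slot 8 empty → index 8.
Insert 144: h=16, slot 16 empty → index 16.
Insert 603: h=16, slot 16 occupied → index 0.
Table: [603, —, —, 54, 768, 343, —, 389, 766, —, —, —, —, 203, 138, —, 144]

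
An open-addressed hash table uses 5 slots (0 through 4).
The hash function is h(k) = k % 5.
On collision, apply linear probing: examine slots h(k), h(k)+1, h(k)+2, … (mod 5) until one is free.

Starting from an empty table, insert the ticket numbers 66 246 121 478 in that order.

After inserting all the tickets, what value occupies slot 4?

66: h=1 → slot 1
246: h=1, probe 1,2 → slot 2
121: h=1, probe 1,2,3 → slot 3
478: h=3, probe 3,4 → slot 4
Table: [—, 66, 246, 121, 478]

478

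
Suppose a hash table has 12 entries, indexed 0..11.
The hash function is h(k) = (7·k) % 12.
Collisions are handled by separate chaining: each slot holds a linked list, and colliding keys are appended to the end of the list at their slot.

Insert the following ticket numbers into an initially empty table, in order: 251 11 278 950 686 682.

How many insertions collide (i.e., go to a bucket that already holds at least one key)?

3

251 → bucket 5
11 → bucket 5 (collision)
278 → bucket 2
950 → bucket 2 (collision)
686 → bucket 2 (collision)
682 → bucket 10
Final buckets:
0: ∅
1: ∅
2: 278 -> 950 -> 686
3: ∅
4: ∅
5: 251 -> 11
6: ∅
7: ∅
8: ∅
9: ∅
10: 682
11: ∅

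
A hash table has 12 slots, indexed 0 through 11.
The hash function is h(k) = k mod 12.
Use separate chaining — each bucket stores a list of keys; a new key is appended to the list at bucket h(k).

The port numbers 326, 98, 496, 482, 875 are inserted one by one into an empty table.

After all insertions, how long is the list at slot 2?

Insert 326: h=2, bucket 2 empty -> new chain.
Insert 98: h=2, bucket 2 nonempty -> append to chain.
Insert 496: h=4, bucket 4 empty -> new chain.
Insert 482: h=2, bucket 2 nonempty -> append to chain.
Insert 875: h=11, bucket 11 empty -> new chain.
Final buckets:
0: ∅
1: ∅
2: 326 -> 98 -> 482
3: ∅
4: 496
5: ∅
6: ∅
7: ∅
8: ∅
9: ∅
10: ∅
11: 875

3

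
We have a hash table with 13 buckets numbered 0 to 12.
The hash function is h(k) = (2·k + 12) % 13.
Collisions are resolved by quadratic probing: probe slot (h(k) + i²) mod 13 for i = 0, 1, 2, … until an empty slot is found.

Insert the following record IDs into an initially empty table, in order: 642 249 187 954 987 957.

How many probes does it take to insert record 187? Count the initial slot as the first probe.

2

Insert 642: h=9, slot 9 empty => index 9.
Insert 249: h=3, slot 3 empty => index 3.
Insert 187: h=9, slot 9 occupied => index 10.
Insert 954: h=9, slots 9,10 occupied => index 0.
Insert 987: h=10, slot 10 occupied => index 11.
Insert 957: h=2, slot 2 empty => index 2.
Table: [954, ., 957, 249, ., ., ., ., ., 642, 187, 987, .]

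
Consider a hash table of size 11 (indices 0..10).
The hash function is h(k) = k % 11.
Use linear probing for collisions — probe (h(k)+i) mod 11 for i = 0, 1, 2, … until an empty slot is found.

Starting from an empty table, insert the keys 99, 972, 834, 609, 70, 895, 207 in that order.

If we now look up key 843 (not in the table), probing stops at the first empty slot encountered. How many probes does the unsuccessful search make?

99 hashes to 0; slot 0 is free => place at 0.
972 hashes to 4; slot 4 is free => place at 4.
834 hashes to 9; slot 9 is free => place at 9.
609 hashes to 4; 4 taken => place at 5.
70 hashes to 4; 4,5 taken => place at 6.
895 hashes to 4; 4,5,6 taken => place at 7.
207 hashes to 9; 9 taken => place at 10.
Table: [99, ∅, ∅, ∅, 972, 609, 70, 895, ∅, 834, 207]
Lookup 843: h=7, probe 7,8 → slot 8 empty, not found.

2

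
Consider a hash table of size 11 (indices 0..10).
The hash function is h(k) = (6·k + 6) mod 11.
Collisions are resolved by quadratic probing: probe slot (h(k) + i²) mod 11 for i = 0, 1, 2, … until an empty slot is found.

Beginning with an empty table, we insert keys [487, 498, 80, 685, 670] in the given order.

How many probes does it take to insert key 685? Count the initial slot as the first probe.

Insert 487: h=2, slot 2 empty -> index 2.
Insert 498: h=2, slot 2 occupied -> index 3.
Insert 80: h=2, slots 2,3 occupied -> index 6.
Insert 685: h=2, slots 2,3,6 occupied -> index 0.
Insert 670: h=0, slot 0 occupied -> index 1.
Table: [685, 670, 487, 498, —, —, 80, —, —, —, —]

4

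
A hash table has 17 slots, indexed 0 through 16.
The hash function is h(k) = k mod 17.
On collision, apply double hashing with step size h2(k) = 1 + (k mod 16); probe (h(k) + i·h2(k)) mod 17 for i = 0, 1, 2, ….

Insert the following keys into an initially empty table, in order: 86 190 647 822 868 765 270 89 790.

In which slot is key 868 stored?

86: h=1 -> slot 1
190: h=3 -> slot 3
647: h=1, h2=8, probe 1,9 -> slot 9
822: h=6 -> slot 6
868: h=1, h2=5, probe 1,6,11 -> slot 11
765: h=0 -> slot 0
270: h=15 -> slot 15
89: h=4 -> slot 4
790: h=8 -> slot 8
Table: [765, 86, —, 190, 89, —, 822, —, 790, 647, —, 868, —, —, —, 270, —]

11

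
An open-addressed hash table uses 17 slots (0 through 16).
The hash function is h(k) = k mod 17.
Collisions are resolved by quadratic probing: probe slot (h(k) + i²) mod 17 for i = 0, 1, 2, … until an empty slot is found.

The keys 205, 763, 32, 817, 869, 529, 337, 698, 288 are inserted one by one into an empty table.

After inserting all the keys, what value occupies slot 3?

869

Insert 205: h=1, slot 1 empty → index 1.
Insert 763: h=15, slot 15 empty → index 15.
Insert 32: h=15, slot 15 occupied → index 16.
Insert 817: h=1, slot 1 occupied → index 2.
Insert 869: h=2, slot 2 occupied → index 3.
Insert 529: h=2, slots 2,3 occupied → index 6.
Insert 337: h=14, slot 14 empty → index 14.
Insert 698: h=1, slots 1,2 occupied → index 5.
Insert 288: h=16, slot 16 occupied → index 0.
Table: [288, 205, 817, 869, ∅, 698, 529, ∅, ∅, ∅, ∅, ∅, ∅, ∅, 337, 763, 32]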